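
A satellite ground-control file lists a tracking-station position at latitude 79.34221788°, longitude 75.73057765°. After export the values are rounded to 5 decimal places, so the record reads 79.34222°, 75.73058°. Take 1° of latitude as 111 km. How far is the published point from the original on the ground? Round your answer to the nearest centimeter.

24 centimeters

The latitude changed by -0.00000212° and the longitude by -0.00000235°.
N–S: -0.00000212° × 111000 m/° = -0.23532 m.
E–W at 79.3422°: -0.00000235° × 111000 × cos 79.3422° = -0.00000235 × 111000 × 0.1849 ≈ -0.0482423 m.
Combined displacement = (0.23532² + 0.0482423²)^½ ≈ 0.240214 m.
That is 0.240214 m = 24.021 cm.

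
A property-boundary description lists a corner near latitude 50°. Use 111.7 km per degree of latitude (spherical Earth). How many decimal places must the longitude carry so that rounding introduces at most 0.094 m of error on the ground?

6

At 50° one degree of longitude covers 111700 × cos 50° ≈ 111700 × 0.6428 ≈ 71799.4 m.
With N decimal places the half-ulp bound is 0.5·10⁻ᴺ°, or 0.5·10⁻ᴺ × 71799.4 m on the ground.
Setting 35899.7 × 10⁻ᴺ ≤ 0.094 gives 10ᴺ ≥ 3.819e+05, i.e. N ≥ 5.58.
So 6 decimal places suffice (0.0359 m); 5 would allow up to 0.359 m.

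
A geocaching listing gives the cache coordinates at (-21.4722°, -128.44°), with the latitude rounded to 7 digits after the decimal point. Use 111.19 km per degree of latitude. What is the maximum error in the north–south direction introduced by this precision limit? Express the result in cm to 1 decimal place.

0.6 cm

Rounding to 7 decimal places leaves the latitude within ±5e-08° of the true value.
So the N–S error is at most 5e-08 × 111190 = 0.0055595 m.
That is 0.0055595 m = 0.55595 cm.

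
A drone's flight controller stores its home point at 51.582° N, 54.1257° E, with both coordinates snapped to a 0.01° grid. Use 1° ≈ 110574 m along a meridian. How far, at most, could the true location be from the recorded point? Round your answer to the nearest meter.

651 meters

With a 0.01° grid the true value lies within half a step, ±0.01°/2 = ±0.005°, of the stored one.
Latitude error → 0.005 × 110574 = 552.87 m along the meridian.
E–W at 51.582°: 0.005° × 110574 × cos 51.582° = 0.005 × 110574 × 0.6214 ≈ 343.55 m.
Worst case both components are at the extreme and orthogonal: √(552.87² + 343.55²) ≈ 650.916 m.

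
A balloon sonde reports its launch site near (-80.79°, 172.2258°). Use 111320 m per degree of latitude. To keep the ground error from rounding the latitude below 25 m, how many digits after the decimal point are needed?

4 decimal places

One degree of latitude covers 111320 m.
N decimal places → at most half a unit in the last place, 0.5 × 10⁻ᴺ° = 111320/2 × 10⁻ᴺ m.
Setting 55660 × 10⁻ᴺ ≤ 25 gives 10ᴺ ≥ 2226, i.e. N ≥ 3.35.
So 4 decimal places suffice (5.57 m); 3 would allow up to 55.7 m.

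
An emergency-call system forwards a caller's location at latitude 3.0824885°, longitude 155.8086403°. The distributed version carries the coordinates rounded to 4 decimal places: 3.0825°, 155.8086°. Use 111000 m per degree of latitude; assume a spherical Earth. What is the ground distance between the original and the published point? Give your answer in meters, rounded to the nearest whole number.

Δlat = 3.0824885 − 3.0825 = -0.0000115°; Δlon = 155.8086403 − 155.8086 = +0.0000403°.
N–S: -0.0000115° × 111000 m/° = -1.2765 m.
E–W at 3.0825°: 0.0000403° × 111000 × cos 3.0825° = 0.0000403 × 111000 × 0.9986 ≈ 4.46683 m.
Combined displacement = (1.2765² + 4.46683²)^½ ≈ 4.64564 m.

5 meters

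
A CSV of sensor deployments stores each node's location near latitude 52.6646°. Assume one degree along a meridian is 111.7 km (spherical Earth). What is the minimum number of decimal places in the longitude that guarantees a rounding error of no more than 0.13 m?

At 52.6646° one degree of longitude covers 111700 × cos 52.6646° ≈ 111700 × 0.6065 ≈ 67743.8 m.
Rounding to N decimal places gives at most 0.5 × 10⁻ᴺ degrees of error, i.e. 0.5 × 10⁻ᴺ × 67743.8 m.
Need 0.5 × 67743.8 × 10⁻ᴺ ≤ 0.13 → 10⁻ᴺ ≤ 3.838e-06, so N ≥ 5.42.
N = 5 would give 0.339 m (too coarse); N = 6 gives 0.0339 m ≤ 0.13 m.

6 decimal places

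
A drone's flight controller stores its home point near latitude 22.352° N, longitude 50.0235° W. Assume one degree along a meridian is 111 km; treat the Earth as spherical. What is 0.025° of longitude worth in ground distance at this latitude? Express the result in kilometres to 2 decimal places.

2.57 kilometres

0.025° of longitude at 22.352° is 0.025 × 111000 × cos 22.352° ≈ 0.025 × 102660 = 2566.5 m.
That is 2566.5 m = 2.5665 km.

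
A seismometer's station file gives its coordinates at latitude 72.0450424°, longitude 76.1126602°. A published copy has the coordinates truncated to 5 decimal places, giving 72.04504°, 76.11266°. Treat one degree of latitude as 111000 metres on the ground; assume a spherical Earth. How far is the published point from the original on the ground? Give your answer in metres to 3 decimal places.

Δlat = 72.0450424 − 72.04504 = +0.0000024°; Δlon = 76.1126602 − 76.11266 = +0.0000002°.
North–south shift: 0.0000024 × 111000 = 0.2664 m.
East–west at this latitude: 0.0000002° × 111000 × cos 72.045° ≈ 0.0000002 × 34217.9 = 0.00684358 m.
Distance: √(0.2664² + 0.00684358²) ≈ 0.266488 m.

0.266 metres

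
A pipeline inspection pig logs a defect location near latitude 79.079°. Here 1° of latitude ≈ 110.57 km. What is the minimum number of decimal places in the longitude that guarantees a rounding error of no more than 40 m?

3

At 79.079° one degree of longitude covers 110570 × cos 79.079° ≈ 110570 × 0.1895 ≈ 20948.1 m.
N decimal places → at most half a unit in the last place, 0.5 × 10⁻ᴺ° = 20948.1/2 × 10⁻ᴺ m.
Setting 10474 × 10⁻ᴺ ≤ 40 gives 10ᴺ ≥ 261.9, i.e. N ≥ 2.42.
N = 2 would give 105 m (too coarse); N = 3 gives 10.5 m ≤ 40 m.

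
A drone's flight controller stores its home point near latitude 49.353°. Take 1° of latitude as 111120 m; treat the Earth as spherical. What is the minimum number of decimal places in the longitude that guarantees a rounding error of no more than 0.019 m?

At 49.353° one degree of longitude covers 111120 × cos 49.353° ≈ 111120 × 0.6514 ≈ 72383.2 m.
With N decimal places the half-ulp bound is 0.5·10⁻ᴺ°, or 0.5·10⁻ᴺ × 72383.2 m on the ground.
Need 0.5 × 72383.2 × 10⁻ᴺ ≤ 0.019 → 10⁻ᴺ ≤ 5.250e-07, so N ≥ 6.28.
At 6 places the error can reach 0.0362 m, but 7 places keeps it to 0.00362 m.

7 decimal places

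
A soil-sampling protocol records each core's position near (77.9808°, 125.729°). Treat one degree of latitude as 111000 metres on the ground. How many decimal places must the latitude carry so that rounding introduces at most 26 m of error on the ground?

One degree of latitude covers 111000 m.
Rounding to N decimal places gives at most 0.5 × 10⁻ᴺ degrees of error, i.e. 0.5 × 10⁻ᴺ × 111000 m.
Need 0.5 × 111000 × 10⁻ᴺ ≤ 26 → 10⁻ᴺ ≤ 4.685e-04, so N ≥ 3.33.
At 3 places the error can reach 55.5 m, but 4 places keeps it to 5.55 m.

4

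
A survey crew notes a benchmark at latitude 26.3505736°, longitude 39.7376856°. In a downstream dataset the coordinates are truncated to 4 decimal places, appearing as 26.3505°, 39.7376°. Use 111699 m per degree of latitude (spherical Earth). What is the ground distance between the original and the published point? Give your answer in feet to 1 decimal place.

39.0 feet

The latitude changed by +0.0000736° and the longitude by +0.0000856°.
North–south shift: 0.0000736 × 111699 = 8.22105 m.
East–west at this latitude: 0.0000856° × 111699 × cos 26.3505° ≈ 0.0000856 × 100093 = 8.56796 m.
Hypotenuse of the two orthogonal shifts: √(8.22105² + 8.56796²) = 11.8742 m.
In feet: 11.8742 m ÷ 0.3048 ≈ 38.957 ft.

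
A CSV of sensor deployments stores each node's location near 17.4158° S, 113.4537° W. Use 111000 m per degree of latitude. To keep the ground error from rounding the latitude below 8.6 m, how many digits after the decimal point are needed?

4 decimal places

One degree of latitude covers 111000 m.
Rounding to N decimal places gives at most 0.5 × 10⁻ᴺ degrees of error, i.e. 0.5 × 10⁻ᴺ × 111000 m.
Need 0.5 × 111000 × 10⁻ᴺ ≤ 8.6 → 10⁻ᴺ ≤ 1.550e-04, so N ≥ 3.81.
At 3 places the error can reach 55.5 m, but 4 places keeps it to 5.55 m.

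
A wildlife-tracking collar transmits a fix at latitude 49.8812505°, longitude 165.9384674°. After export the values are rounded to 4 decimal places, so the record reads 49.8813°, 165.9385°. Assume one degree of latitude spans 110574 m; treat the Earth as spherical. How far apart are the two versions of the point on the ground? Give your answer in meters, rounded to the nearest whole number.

6 meters

The latitude changed by -0.0000495° and the longitude by -0.0000326°.
N–S: -0.0000495° × 110574 m/° = -5.47341 m.
E–W at 49.8813°: -0.0000326° × 110574 × cos 49.8813° = -0.0000326 × 110574 × 0.6444 ≈ -2.32278 m.
Combined displacement = (5.47341² + 2.32278²)^½ ≈ 5.94589 m.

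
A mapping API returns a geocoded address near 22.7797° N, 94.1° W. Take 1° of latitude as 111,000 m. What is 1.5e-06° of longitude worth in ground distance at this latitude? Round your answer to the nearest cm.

15 cm

At 22.7797° a degree of longitude is 111000 × cos 22.7797° ≈ 102342 m, so 1.5e-06° corresponds to 0.153513 m.
That is 0.153513 m = 15.351 cm.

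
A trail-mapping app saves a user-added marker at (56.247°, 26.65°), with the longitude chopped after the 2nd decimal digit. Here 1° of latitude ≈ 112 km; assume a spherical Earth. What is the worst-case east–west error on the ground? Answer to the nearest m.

622 m

Truncating at 2 decimal places can drop up to a full unit in the last place, so the longitude may be off by as much as 0.01°.
Parallels shrink by cos φ, so at 56.247° a degree of longitude is 112000 × 0.5556 ≈ 62228.7 m.
East–west error: 0.01° × 62228.7 m/° ≈ 622.287 m.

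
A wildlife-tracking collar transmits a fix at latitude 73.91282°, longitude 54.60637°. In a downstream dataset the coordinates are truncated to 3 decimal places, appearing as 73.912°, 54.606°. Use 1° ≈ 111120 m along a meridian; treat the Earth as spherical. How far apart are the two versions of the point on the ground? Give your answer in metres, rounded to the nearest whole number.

92 metres

Δlat = 73.91282 − 73.912 = +0.00082°; Δlon = 54.60637 − 54.606 = +0.00037°.
N–S: 0.00082° × 111120 m/° = 91.1184 m.
East–west at this latitude: 0.00037° × 111120 × cos 73.912° ≈ 0.00037 × 30792.8 = 11.3934 m.
Combined displacement = (91.1184² + 11.3934²)^½ ≈ 91.8279 m.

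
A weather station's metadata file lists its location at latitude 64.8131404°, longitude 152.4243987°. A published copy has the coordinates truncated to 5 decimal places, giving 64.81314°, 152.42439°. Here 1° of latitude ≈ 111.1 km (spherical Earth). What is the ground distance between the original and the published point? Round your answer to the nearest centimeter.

41 centimeters

The latitude changed by +0.0000004° and the longitude by +0.0000087°.
North–south shift: 0.0000004 × 111100 = 0.04444 m.
E–W at 64.8131°: 0.0000087° × 111100 × cos 64.8131° = 0.0000087 × 111100 × 0.4256 ≈ 0.411345 m.
Distance: √(0.04444² + 0.411345²) ≈ 0.413739 m.
That is 0.413739 m = 41.374 cm.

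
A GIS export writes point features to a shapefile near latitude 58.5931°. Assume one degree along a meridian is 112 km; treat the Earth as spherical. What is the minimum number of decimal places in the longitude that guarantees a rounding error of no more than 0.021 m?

7 decimal places

At 58.5931° one degree of longitude covers 112000 × cos 58.5931° ≈ 112000 × 0.5211 ≈ 58364.6 m.
Rounding to N decimal places gives at most 0.5 × 10⁻ᴺ degrees of error, i.e. 0.5 × 10⁻ᴺ × 58364.6 m.
Setting 29182.3 × 10⁻ᴺ ≤ 0.021 gives 10ᴺ ≥ 1.39e+06, i.e. N ≥ 6.14.
N = 6 would give 0.0292 m (too coarse); N = 7 gives 0.00292 m ≤ 0.021 m.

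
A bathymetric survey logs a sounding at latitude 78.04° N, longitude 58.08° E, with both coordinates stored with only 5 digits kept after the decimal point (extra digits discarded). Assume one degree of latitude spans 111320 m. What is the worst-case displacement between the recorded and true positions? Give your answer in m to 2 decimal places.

1.14 m

Truncating at 5 decimal places can drop up to a full unit in the last place, so each coordinate may be off by as much as 1e-05°.
North–south component: 1e-05° × 111320 = 1.1132 m.
Longitude error → 1e-05 × 111320 × cos 78.04° = 1e-05 × 111320 × 0.2072 ≈ 0.230687 m.
Worst case both components are at the extreme and orthogonal: √(1.1132² + 0.230687²) ≈ 1.13685 m.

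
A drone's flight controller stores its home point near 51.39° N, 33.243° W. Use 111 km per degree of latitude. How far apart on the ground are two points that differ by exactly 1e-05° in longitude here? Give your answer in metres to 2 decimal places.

One degree of longitude here spans 111000 × cos 51.39° = 111000 × 0.6240 ≈ 69265.8 m; 1e-05° of that is 0.692658 m.

0.69 metres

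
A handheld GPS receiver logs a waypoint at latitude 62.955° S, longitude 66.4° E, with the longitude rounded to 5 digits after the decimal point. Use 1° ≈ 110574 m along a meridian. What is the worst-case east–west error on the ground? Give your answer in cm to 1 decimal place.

Rounding to 5 decimal places leaves the longitude within ±5e-06° of the true value.
Parallels shrink by cos φ, so at 62.955° a degree of longitude is 110574 × 0.4547 ≈ 50276.9 m.
Maximum E–W displacement: 5e-06 × 50276.9 = 0.251385 m.
That is 0.251385 m = 25.138 cm.

25.1 cm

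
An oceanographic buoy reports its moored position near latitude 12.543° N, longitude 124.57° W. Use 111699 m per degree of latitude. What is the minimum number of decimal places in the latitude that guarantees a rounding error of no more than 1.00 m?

One degree of latitude covers 111699 m.
Rounding to N decimal places gives at most 0.5 × 10⁻ᴺ degrees of error, i.e. 0.5 × 10⁻ᴺ × 111699 m.
Setting 55849.5 × 10⁻ᴺ ≤ 1.00 gives 10ᴺ ≥ 5.585e+04, i.e. N ≥ 4.75.
N = 4 would give 5.58 m (too coarse); N = 5 gives 0.558 m ≤ 1.00 m.

5 decimal places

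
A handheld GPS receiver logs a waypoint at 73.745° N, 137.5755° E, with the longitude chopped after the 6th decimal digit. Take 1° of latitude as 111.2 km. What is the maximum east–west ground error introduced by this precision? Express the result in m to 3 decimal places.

0.031 m

Truncating at 6 decimal places can drop up to a full unit in the last place, so the longitude may be off by as much as 1e-06°.
One degree of longitude at 73.745° is 111200 × cos 73.745° ≈ 111200 × 0.2799 = 31126.3 m.
So at most 1e-06° × 31126.3 ≈ 0.0311263 m east–west.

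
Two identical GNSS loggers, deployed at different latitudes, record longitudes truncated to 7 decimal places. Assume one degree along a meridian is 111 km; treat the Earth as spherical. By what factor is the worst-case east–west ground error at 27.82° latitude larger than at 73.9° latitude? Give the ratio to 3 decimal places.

3.189

Truncating at 7 decimal places can drop up to a full unit in the last place, so the longitude may be off by as much as 1e-07°.
At 27.82°: 1e-07° × 111000 × cos 27.82° = 1e-07 × 111000 × 0.8844 ≈ 0.009817 m.
At 73.9°: 1e-07° × 111000 × cos 73.9° = 1e-07 × 111000 × 0.2773 ≈ 0.0030782 m.
The ratio reduces to cos 27.82° / cos 73.9° = 0.8844/0.2773 ≈ 3.1892.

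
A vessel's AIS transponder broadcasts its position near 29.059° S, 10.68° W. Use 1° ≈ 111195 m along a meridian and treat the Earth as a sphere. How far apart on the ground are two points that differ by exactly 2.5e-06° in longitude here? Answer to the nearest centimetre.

One degree of longitude here spans 111195 × cos 29.059° = 111195 × 0.8741 ≈ 97197.8 m; 2.5e-06° of that is 0.242994 m.
That is 0.242994 m = 24.299 cm.

24 centimetres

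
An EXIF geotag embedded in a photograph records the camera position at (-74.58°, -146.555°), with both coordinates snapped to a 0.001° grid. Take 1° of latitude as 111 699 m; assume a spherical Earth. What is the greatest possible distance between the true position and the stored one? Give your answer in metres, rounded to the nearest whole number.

58 metres

With a 0.001° grid the true value lies within half a step, ±0.001°/2 = ±0.0005°, of the stored one.
N–S: 0.0005° × 111699 m/° = 55.8495 m.
Longitude error → 0.0005 × 111699 × cos 74.58° = 0.0005 × 111699 × 0.2659 ≈ 14.85 m.
Worst case both components are at the extreme and orthogonal: √(55.8495² + 14.85²) ≈ 57.79 m.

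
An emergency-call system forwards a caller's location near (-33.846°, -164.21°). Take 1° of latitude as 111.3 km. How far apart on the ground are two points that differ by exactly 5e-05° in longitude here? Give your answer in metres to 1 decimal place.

4.6 metres

5e-05° of longitude at 33.846° is 5e-05 × 111300 × cos 33.846° ≈ 5e-05 × 92438.8 = 4.62194 m.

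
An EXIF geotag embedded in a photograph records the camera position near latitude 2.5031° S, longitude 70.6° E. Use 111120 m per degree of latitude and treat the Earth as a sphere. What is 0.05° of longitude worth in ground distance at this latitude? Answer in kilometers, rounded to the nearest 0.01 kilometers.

0.05° of longitude at 2.5031° is 0.05 × 111120 × cos 2.5031° ≈ 0.05 × 111014 = 5550.7 m.
That is 5550.7 m = 5.5507 km.

5.55 kilometers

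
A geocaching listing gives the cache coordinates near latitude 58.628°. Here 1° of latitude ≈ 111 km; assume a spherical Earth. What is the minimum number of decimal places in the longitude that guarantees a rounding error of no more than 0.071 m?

At 58.628° one degree of longitude covers 111000 × cos 58.628° ≈ 111000 × 0.5206 ≈ 57785.8 m.
Rounding to N decimal places gives at most 0.5 × 10⁻ᴺ degrees of error, i.e. 0.5 × 10⁻ᴺ × 57785.8 m.
Need 0.5 × 57785.8 × 10⁻ᴺ ≤ 0.071 → 10⁻ᴺ ≤ 2.457e-06, so N ≥ 5.61.
N = 5 would give 0.289 m (too coarse); N = 6 gives 0.0289 m ≤ 0.071 m.

6 decimal places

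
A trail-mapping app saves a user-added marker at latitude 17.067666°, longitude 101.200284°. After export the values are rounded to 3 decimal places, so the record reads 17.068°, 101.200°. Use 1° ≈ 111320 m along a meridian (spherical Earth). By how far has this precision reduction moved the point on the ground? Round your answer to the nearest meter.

Δlat = 17.067666 − 17.068 = -0.000334°; Δlon = 101.200284 − 101.200 = +0.000284°.
N–S: -0.000334° × 111320 m/° = -37.1809 m.
East–west at this latitude: 0.000284° × 111320 × cos 17.068° ≈ 0.000284 × 106417 = 30.2225 m.
Combined displacement = (37.1809² + 30.2225²)^½ ≈ 47.9147 m.

48 meters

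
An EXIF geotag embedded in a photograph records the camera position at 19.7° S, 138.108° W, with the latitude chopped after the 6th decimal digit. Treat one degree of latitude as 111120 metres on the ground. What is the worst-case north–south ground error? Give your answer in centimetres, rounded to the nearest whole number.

Truncating at 6 decimal places can drop up to a full unit in the last place, so the latitude may be off by as much as 1e-06°.
Along the meridian that is 1e-06° × 111120 m/° = 0.11112 m.
That is 0.11112 m = 11.112 cm.

11 centimetres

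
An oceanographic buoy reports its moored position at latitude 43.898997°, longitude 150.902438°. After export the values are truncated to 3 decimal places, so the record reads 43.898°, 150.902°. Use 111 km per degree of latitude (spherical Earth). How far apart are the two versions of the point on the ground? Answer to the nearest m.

116 m

The latitude changed by +0.000997° and the longitude by +0.000438°.
North–south shift: 0.000997 × 111000 = 110.667 m.
E–W at 43.898°: 0.000438° × 111000 × cos 43.898° = 0.000438 × 111000 × 0.7206 ≈ 35.0329 m.
Combined displacement = (110.667² + 35.0329²)^½ ≈ 116.08 m.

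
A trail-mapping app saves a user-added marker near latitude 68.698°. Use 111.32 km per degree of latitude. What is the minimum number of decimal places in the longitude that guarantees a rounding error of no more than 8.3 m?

4 decimal places

At 68.698° one degree of longitude covers 111320 × cos 68.698° ≈ 111320 × 0.3633 ≈ 40440.7 m.
N decimal places → at most half a unit in the last place, 0.5 × 10⁻ᴺ° = 40440.7/2 × 10⁻ᴺ m.
Need 0.5 × 40440.7 × 10⁻ᴺ ≤ 8.3 → 10⁻ᴺ ≤ 4.105e-04, so N ≥ 3.39.
At 3 places the error can reach 20.2 m, but 4 places keeps it to 2.02 m.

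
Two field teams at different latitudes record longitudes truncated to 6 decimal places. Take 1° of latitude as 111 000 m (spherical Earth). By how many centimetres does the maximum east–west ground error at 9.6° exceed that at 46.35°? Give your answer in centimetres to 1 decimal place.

Truncating at 6 decimal places can drop up to a full unit in the last place, so the longitude may be off by as much as 1e-06°.
Error at 9.6° = 1e-06° × 111000 × cos 9.6° ≈ 0.111 × 0.9860 = 0.10945 m.
At 46.35°: 1e-06° × 111000 × cos 46.35° = 1e-06 × 111000 × 0.6903 ≈ 0.076618 m.
Difference: 0.10945 − 0.076618 = 0.032828 m.
That is 0.0328277 m = 3.2828 cm.

3.3 centimetres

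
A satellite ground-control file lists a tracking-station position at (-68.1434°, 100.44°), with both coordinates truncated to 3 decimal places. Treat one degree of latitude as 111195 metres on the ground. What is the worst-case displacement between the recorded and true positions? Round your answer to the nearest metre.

Truncating at 3 decimal places can drop up to a full unit in the last place, so each coordinate may be off by as much as 0.001°.
North–south component: 0.001° × 111195 = 111.195 m.
Longitude error → 0.001 × 111195 × cos 68.1434° = 0.001 × 111195 × 0.3723 ≈ 41.3962 m.
Combining orthogonally: (111.195² + 41.3962²)^½ ≈ 118.651 m.

119 metres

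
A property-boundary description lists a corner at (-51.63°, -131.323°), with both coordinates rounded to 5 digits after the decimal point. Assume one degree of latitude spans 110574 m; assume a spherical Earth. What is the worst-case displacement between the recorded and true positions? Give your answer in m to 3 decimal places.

0.651 m

Rounding to 5 decimal places leaves each coordinate within ±5e-06° of the true value.
North–south component: 5e-06° × 110574 = 0.55287 m.
East–west component at 51.63°: 5e-06° × 110574 × cos 51.63° ≈ 5e-06 × 68637.4 ≈ 0.343187 m.
The two errors are perpendicular, so the maximum displacement is √(0.55287² + 0.343187²) ≈ 0.650725 m.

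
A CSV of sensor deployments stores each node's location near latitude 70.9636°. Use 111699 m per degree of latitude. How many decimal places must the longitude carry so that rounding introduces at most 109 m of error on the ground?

3 decimal places

At 70.9636° one degree of longitude covers 111699 × cos 70.9636° ≈ 111699 × 0.3262 ≈ 36432.7 m.
Rounding to N decimal places gives at most 0.5 × 10⁻ᴺ degrees of error, i.e. 0.5 × 10⁻ᴺ × 36432.7 m.
Setting 18216.4 × 10⁻ᴺ ≤ 109 gives 10ᴺ ≥ 167.1, i.e. N ≥ 2.22.
N = 2 would give 182 m (too coarse); N = 3 gives 18.2 m ≤ 109 m.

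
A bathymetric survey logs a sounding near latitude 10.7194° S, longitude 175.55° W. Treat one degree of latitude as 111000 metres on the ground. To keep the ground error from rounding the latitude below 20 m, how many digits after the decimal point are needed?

4

One degree of latitude covers 111000 m.
With N decimal places the half-ulp bound is 0.5·10⁻ᴺ°, or 0.5·10⁻ᴺ × 111000 m on the ground.
Need 0.5 × 111000 × 10⁻ᴺ ≤ 20 → 10⁻ᴺ ≤ 3.604e-04, so N ≥ 3.44.
N = 3 would give 55.5 m (too coarse); N = 4 gives 5.55 m ≤ 20 m.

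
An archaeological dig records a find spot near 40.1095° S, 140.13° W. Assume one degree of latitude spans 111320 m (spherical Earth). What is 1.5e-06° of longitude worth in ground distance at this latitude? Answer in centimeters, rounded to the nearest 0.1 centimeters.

At 40.1095° a degree of longitude is 111320 × cos 40.1095° ≈ 85139.2 m, so 1.5e-06° corresponds to 0.127709 m.
That is 0.127709 m = 12.771 cm.

12.8 centimeters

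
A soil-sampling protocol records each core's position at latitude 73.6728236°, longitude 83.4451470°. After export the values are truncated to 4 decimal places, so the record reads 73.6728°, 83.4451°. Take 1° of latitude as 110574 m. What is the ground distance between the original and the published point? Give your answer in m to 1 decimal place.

3.0 m

The latitude changed by +0.0000236° and the longitude by +0.0000470°.
N–S: 0.0000236° × 110574 m/° = 2.60955 m.
E–W at 73.6728°: 0.0000470° × 110574 × cos 73.6728° = 0.0000470 × 110574 × 0.2811 ≈ 1.46099 m.
Combined displacement = (2.60955² + 1.46099²)^½ ≈ 2.99069 m.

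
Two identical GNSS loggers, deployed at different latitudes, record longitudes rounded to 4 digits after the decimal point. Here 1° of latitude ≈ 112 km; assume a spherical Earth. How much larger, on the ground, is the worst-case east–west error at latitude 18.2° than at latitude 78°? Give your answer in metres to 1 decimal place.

4.2 metres

Rounding to 4 decimal places leaves the longitude within ±5e-05° of the true value.
Error at 18.2° = 5e-05° × 112000 × cos 18.2° ≈ 5.6 × 0.9500 = 5.3198 m.
At 78°: 5e-05° × 112000 × cos 78° = 5e-05 × 112000 × 0.2079 ≈ 1.1643 m.
Difference: 5.3198 − 1.1643 = 4.1555 m.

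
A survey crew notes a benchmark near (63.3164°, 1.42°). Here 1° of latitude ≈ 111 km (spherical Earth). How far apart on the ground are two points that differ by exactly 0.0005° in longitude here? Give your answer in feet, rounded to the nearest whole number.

0.0005° of longitude at 63.3164° is 0.0005 × 111000 × cos 63.3164° ≈ 0.0005 × 49846 = 24.923 m.
In feet: 24.923 m ÷ 0.3048 ≈ 81.768 ft.

82 feet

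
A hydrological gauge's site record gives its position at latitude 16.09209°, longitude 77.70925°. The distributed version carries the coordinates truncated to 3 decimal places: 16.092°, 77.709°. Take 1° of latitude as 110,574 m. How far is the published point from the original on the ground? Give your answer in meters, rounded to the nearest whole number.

28 meters

Δlat = 16.09209 − 16.092 = +0.00009°; Δlon = 77.70925 − 77.709 = +0.00025°.
North–south shift: 0.00009 × 110574 = 9.95166 m.
East–west at this latitude: 0.00025° × 110574 × cos 16.092° ≈ 0.00025 × 106241 = 26.5604 m.
Combined displacement = (9.95166² + 26.5604²)^½ ≈ 28.3635 m.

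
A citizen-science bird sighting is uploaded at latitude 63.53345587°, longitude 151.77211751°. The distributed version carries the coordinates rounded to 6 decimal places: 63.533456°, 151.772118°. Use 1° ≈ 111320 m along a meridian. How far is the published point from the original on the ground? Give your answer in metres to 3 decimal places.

0.028 metres

The latitude changed by -0.00000013° and the longitude by -0.00000049°.
North–south shift: -0.00000013 × 111320 = -0.0144716 m.
East–west at this latitude: -0.00000049° × 111320 × cos 63.5335° ≈ -0.00000049 × 49612.6 = -0.0243102 m.
Hypotenuse of the two orthogonal shifts: √(0.0144716² + 0.0243102²) = 0.0282915 m.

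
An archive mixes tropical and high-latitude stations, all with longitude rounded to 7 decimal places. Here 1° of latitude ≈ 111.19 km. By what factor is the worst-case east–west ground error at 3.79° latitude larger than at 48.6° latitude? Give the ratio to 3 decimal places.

1.509

Rounding to 7 decimal places leaves the longitude within ±5e-08° of the true value.
Error at 3.79° = 5e-08° × 111190 × cos 3.79° ≈ 0.0055595 × 0.9978 = 0.0055473 m.
Error at 48.6° = 5e-08° × 111190 × cos 48.6° ≈ 0.0055595 × 0.6613 = 0.0036766 m.
Ratio: 0.0055473 / 0.0036766 = cos 3.79° / cos 48.6° ≈ 1.5088.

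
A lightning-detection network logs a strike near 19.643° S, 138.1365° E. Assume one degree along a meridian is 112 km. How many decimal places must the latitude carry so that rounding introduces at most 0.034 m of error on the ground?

One degree of latitude covers 112000 m.
N decimal places → at most half a unit in the last place, 0.5 × 10⁻ᴺ° = 112000/2 × 10⁻ᴺ m.
Need 0.5 × 112000 × 10⁻ᴺ ≤ 0.034 → 10⁻ᴺ ≤ 6.071e-07, so N ≥ 6.22.
N = 6 would give 0.056 m (too coarse); N = 7 gives 0.0056 m ≤ 0.034 m.

7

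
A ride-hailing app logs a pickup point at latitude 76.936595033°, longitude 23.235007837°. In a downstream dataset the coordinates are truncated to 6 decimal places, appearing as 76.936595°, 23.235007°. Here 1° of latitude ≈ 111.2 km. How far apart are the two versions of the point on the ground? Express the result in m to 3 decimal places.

The latitude changed by +0.000000033° and the longitude by +0.000000837°.
North–south shift: 0.000000033 × 111200 = 0.0036696 m.
E–W at 76.9366°: 0.000000837° × 111200 × cos 76.9366° = 0.000000837 × 111200 × 0.2260 ≈ 0.0210375 m.
Distance: √(0.0036696² + 0.0210375²) ≈ 0.0213552 m.

0.021 m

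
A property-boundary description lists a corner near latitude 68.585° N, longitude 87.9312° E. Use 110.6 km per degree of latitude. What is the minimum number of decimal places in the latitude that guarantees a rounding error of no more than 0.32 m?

One degree of latitude covers 110600 m.
Rounding to N decimal places gives at most 0.5 × 10⁻ᴺ degrees of error, i.e. 0.5 × 10⁻ᴺ × 110600 m.
Need 0.5 × 110600 × 10⁻ᴺ ≤ 0.32 → 10⁻ᴺ ≤ 5.787e-06, so N ≥ 5.24.
N = 5 would give 0.553 m (too coarse); N = 6 gives 0.0553 m ≤ 0.32 m.

6 decimal places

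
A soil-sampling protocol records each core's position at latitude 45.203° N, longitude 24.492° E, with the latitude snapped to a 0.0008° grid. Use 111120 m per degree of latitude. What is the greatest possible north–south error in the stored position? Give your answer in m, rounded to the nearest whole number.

With a 0.0008° grid the true value lies within half a step, ±0.0008°/2 = ±0.0004°, of the stored one.
So the N–S error is at most 0.0004 × 111120 = 44.448 m.

44 m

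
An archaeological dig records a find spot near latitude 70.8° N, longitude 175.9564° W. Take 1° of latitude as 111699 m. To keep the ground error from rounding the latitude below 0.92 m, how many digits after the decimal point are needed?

One degree of latitude covers 111699 m.
With N decimal places the half-ulp bound is 0.5·10⁻ᴺ°, or 0.5·10⁻ᴺ × 111699 m on the ground.
Need 0.5 × 111699 × 10⁻ᴺ ≤ 0.92 → 10⁻ᴺ ≤ 1.647e-05, so N ≥ 4.78.
N = 4 would give 5.58 m (too coarse); N = 5 gives 0.558 m ≤ 0.92 m.

5 decimal places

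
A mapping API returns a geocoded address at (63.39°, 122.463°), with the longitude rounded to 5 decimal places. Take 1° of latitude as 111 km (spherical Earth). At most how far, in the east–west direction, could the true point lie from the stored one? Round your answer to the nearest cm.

25 cm

Rounding to 5 decimal places leaves the longitude within ±5e-06° of the true value.
At latitude 63.39° a degree of longitude spans 111000 m × cos 63.39° = 111000 × 0.4479 ≈ 49718.6 m.
East–west error: 5e-06° × 49718.6 m/° ≈ 0.248593 m.
That is 0.248593 m = 24.859 cm.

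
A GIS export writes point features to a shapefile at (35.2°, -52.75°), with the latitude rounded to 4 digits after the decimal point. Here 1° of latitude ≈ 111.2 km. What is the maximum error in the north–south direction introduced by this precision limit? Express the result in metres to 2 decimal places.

5.56 metres

Rounding to 4 decimal places leaves the latitude within ±5e-05° of the true value.
So the N–S error is at most 5e-05 × 111200 = 5.56 m.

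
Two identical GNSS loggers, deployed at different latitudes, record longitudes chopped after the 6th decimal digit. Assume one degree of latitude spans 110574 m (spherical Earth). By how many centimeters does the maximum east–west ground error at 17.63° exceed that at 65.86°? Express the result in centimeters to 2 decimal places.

Truncating at 6 decimal places can drop up to a full unit in the last place, so the longitude may be off by as much as 1e-06°.
Error at 17.63° = 1e-06° × 110574 × cos 17.63° ≈ 0.11057 × 0.9530 = 0.10538 m.
Error at 65.86° = 1e-06° × 110574 × cos 65.86° ≈ 0.11057 × 0.4090 = 0.045221 m.
So the lower-latitude error exceeds the higher by 0.10538 − 0.045221 = 0.060159 m.
That is 0.0601594 m = 6.0159 cm.

6.02 centimeters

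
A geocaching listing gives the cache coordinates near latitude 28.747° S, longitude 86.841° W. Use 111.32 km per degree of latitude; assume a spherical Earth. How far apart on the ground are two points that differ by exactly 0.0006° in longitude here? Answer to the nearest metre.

59 metres

0.0006° of longitude at 28.747° is 0.0006 × 111320 × cos 28.747° ≈ 0.0006 × 97600 = 58.56 m.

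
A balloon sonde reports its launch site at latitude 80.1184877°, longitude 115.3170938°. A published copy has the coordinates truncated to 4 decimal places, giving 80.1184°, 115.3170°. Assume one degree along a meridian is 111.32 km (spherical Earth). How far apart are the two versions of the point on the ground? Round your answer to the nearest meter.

Δlat = 80.1184877 − 80.1184 = +0.0000877°; Δlon = 115.3170938 − 115.3170 = +0.0000938°.
N–S: 0.0000877° × 111320 m/° = 9.76276 m.
East–west at this latitude: 0.0000938° × 111320 × cos 80.1184° ≈ 0.0000938 × 19103.9 = 1.79195 m.
Hypotenuse of the two orthogonal shifts: √(9.76276² + 1.79195²) = 9.92586 m.

10 meters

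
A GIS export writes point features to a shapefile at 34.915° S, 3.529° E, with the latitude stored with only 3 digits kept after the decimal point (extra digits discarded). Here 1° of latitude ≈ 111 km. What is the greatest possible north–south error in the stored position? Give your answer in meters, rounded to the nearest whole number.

Truncating at 3 decimal places can drop up to a full unit in the last place, so the latitude may be off by as much as 0.001°.
North–south distance: 0.001° × 111000 m/° = 111 m.

111 meters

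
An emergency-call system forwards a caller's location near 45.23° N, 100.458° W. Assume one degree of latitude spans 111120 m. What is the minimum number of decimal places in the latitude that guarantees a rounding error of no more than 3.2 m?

One degree of latitude covers 111120 m.
Rounding to N decimal places gives at most 0.5 × 10⁻ᴺ degrees of error, i.e. 0.5 × 10⁻ᴺ × 111120 m.
Setting 55560 × 10⁻ᴺ ≤ 3.2 gives 10ᴺ ≥ 1.736e+04, i.e. N ≥ 4.24.
So 5 decimal places suffice (0.556 m); 4 would allow up to 5.56 m.

5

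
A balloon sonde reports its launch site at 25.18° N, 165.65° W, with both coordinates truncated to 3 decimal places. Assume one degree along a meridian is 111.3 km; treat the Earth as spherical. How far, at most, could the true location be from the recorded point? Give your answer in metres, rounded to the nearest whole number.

150 metres

Truncating at 3 decimal places can drop up to a full unit in the last place, so each coordinate may be off by as much as 0.001°.
North–south component: 0.001° × 111300 = 111.3 m.
Longitude error → 0.001 × 111300 × cos 25.18° = 0.001 × 111300 × 0.9050 ≈ 100.724 m.
Worst case both components are at the extreme and orthogonal: √(111.3² + 100.724²) ≈ 150.11 m.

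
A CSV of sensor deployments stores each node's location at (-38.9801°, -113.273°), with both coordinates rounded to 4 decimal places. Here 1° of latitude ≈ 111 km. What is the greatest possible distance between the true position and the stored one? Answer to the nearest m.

Rounding to 4 decimal places leaves each coordinate within ±5e-05° of the true value.
Latitude error → 5e-05 × 111000 = 5.55 m along the meridian.
E–W at 38.9801°: 5e-05° × 111000 × cos 38.9801° = 5e-05 × 111000 × 0.7774 ≈ 4.31437 m.
Combining orthogonally: (5.55² + 4.31437²)^½ ≈ 7.02967 m.

7 m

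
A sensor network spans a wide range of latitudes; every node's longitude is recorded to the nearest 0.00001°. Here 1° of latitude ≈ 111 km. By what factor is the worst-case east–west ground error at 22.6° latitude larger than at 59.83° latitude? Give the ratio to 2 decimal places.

Rounding to 5 decimal places leaves the longitude within ±5e-06° of the true value.
At 22.6°: 5e-06° × 111000 × cos 22.6° = 5e-06 × 111000 × 0.9232 ≈ 0.51238 m.
At 59.83°: 5e-06° × 111000 × cos 59.83° = 5e-06 × 111000 × 0.5026 ≈ 0.27892 m.
The ratio reduces to cos 22.6° / cos 59.83° = 0.9232/0.5026 ≈ 1.8370.

1.84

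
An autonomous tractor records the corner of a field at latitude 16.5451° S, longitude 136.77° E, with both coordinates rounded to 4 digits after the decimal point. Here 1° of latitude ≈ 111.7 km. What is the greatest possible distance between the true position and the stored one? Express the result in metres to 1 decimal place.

Rounding to 4 decimal places leaves each coordinate within ±5e-05° of the true value.
North–south component: 5e-05° × 111700 = 5.585 m.
Longitude error → 5e-05 × 111700 × cos 16.5451° = 5e-05 × 111700 × 0.9586 ≈ 5.35376 m.
Worst case both components are at the extreme and orthogonal: √(5.585² + 5.35376²) ≈ 7.7366 m.

7.7 metres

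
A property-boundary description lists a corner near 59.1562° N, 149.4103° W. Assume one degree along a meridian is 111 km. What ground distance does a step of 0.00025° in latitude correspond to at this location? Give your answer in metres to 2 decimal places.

0.00025° × 111000 m/° = 27.75 m.

27.75 metres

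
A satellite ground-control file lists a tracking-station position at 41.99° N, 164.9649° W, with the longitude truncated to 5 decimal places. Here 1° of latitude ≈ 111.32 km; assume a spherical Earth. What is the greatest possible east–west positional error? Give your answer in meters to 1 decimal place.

Truncating at 5 decimal places can drop up to a full unit in the last place, so the longitude may be off by as much as 1e-05°.
One degree of longitude at 41.99° is 111320 × cos 41.99° ≈ 111320 × 0.7433 = 82739.9 m.
So at most 1e-05° × 82739.9 ≈ 0.827399 m east–west.

0.8 meters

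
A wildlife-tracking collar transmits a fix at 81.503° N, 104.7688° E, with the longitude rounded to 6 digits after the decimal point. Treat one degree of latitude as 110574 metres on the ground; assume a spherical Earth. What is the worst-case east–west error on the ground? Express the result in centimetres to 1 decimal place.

Rounding to 6 decimal places leaves the longitude within ±5e-07° of the true value.
Parallels shrink by cos φ, so at 81.503° a degree of longitude is 110574 × 0.1478 ≈ 16338.2 m.
Maximum E–W displacement: 5e-07 × 16338.2 = 0.00816908 m.
That is 0.00816908 m = 0.81691 cm.

0.8 centimetres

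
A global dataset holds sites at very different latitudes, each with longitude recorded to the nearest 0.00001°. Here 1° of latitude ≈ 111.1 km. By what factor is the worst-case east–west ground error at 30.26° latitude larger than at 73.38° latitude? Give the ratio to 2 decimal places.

Rounding to 5 decimal places leaves the longitude within ±5e-06° of the true value.
Error at 30.26° = 5e-06° × 111100 × cos 30.26° ≈ 0.5555 × 0.8637 = 0.47981 m.
Error at 73.38° = 5e-06° × 111100 × cos 73.38° ≈ 0.5555 × 0.2860 = 0.15889 m.
The ratio reduces to cos 30.26° / cos 73.38° = 0.8637/0.2860 ≈ 3.0199.

3.02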